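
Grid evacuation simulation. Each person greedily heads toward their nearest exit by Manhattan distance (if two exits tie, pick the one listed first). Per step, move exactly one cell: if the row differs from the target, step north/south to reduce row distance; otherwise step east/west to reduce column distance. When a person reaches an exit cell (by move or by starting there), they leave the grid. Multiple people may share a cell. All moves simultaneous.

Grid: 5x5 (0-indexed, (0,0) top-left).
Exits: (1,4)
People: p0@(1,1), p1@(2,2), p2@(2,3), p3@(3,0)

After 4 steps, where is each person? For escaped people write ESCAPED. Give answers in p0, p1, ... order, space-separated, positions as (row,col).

Step 1: p0:(1,1)->(1,2) | p1:(2,2)->(1,2) | p2:(2,3)->(1,3) | p3:(3,0)->(2,0)
Step 2: p0:(1,2)->(1,3) | p1:(1,2)->(1,3) | p2:(1,3)->(1,4)->EXIT | p3:(2,0)->(1,0)
Step 3: p0:(1,3)->(1,4)->EXIT | p1:(1,3)->(1,4)->EXIT | p2:escaped | p3:(1,0)->(1,1)
Step 4: p0:escaped | p1:escaped | p2:escaped | p3:(1,1)->(1,2)

ESCAPED ESCAPED ESCAPED (1,2)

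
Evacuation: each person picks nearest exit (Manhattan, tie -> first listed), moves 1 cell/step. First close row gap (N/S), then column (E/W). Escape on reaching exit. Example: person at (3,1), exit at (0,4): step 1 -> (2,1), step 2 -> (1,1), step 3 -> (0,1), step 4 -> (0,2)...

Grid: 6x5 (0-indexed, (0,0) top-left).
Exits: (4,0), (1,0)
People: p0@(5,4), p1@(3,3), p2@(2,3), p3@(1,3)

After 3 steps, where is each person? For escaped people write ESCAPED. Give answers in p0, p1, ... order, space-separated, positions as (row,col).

Step 1: p0:(5,4)->(4,4) | p1:(3,3)->(4,3) | p2:(2,3)->(1,3) | p3:(1,3)->(1,2)
Step 2: p0:(4,4)->(4,3) | p1:(4,3)->(4,2) | p2:(1,3)->(1,2) | p3:(1,2)->(1,1)
Step 3: p0:(4,3)->(4,2) | p1:(4,2)->(4,1) | p2:(1,2)->(1,1) | p3:(1,1)->(1,0)->EXIT

(4,2) (4,1) (1,1) ESCAPED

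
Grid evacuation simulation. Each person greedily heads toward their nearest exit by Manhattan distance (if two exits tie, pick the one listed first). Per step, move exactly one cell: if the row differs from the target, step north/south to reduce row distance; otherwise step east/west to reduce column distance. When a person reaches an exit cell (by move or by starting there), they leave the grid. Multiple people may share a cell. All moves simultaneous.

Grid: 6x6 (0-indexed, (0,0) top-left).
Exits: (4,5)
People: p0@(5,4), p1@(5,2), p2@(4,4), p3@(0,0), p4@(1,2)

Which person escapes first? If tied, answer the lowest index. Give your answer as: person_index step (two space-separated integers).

Step 1: p0:(5,4)->(4,4) | p1:(5,2)->(4,2) | p2:(4,4)->(4,5)->EXIT | p3:(0,0)->(1,0) | p4:(1,2)->(2,2)
Step 2: p0:(4,4)->(4,5)->EXIT | p1:(4,2)->(4,3) | p2:escaped | p3:(1,0)->(2,0) | p4:(2,2)->(3,2)
Step 3: p0:escaped | p1:(4,3)->(4,4) | p2:escaped | p3:(2,0)->(3,0) | p4:(3,2)->(4,2)
Step 4: p0:escaped | p1:(4,4)->(4,5)->EXIT | p2:escaped | p3:(3,0)->(4,0) | p4:(4,2)->(4,3)
Step 5: p0:escaped | p1:escaped | p2:escaped | p3:(4,0)->(4,1) | p4:(4,3)->(4,4)
Step 6: p0:escaped | p1:escaped | p2:escaped | p3:(4,1)->(4,2) | p4:(4,4)->(4,5)->EXIT
Step 7: p0:escaped | p1:escaped | p2:escaped | p3:(4,2)->(4,3) | p4:escaped
Step 8: p0:escaped | p1:escaped | p2:escaped | p3:(4,3)->(4,4) | p4:escaped
Step 9: p0:escaped | p1:escaped | p2:escaped | p3:(4,4)->(4,5)->EXIT | p4:escaped
Exit steps: [2, 4, 1, 9, 6]
First to escape: p2 at step 1

Answer: 2 1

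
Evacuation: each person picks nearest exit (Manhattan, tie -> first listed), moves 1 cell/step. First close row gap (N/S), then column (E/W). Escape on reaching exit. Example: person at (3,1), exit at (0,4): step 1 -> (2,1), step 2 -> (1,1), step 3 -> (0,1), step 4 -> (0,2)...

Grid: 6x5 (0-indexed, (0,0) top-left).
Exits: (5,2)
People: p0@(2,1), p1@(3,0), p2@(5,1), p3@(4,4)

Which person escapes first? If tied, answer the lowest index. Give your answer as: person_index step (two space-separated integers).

Answer: 2 1

Derivation:
Step 1: p0:(2,1)->(3,1) | p1:(3,0)->(4,0) | p2:(5,1)->(5,2)->EXIT | p3:(4,4)->(5,4)
Step 2: p0:(3,1)->(4,1) | p1:(4,0)->(5,0) | p2:escaped | p3:(5,4)->(5,3)
Step 3: p0:(4,1)->(5,1) | p1:(5,0)->(5,1) | p2:escaped | p3:(5,3)->(5,2)->EXIT
Step 4: p0:(5,1)->(5,2)->EXIT | p1:(5,1)->(5,2)->EXIT | p2:escaped | p3:escaped
Exit steps: [4, 4, 1, 3]
First to escape: p2 at step 1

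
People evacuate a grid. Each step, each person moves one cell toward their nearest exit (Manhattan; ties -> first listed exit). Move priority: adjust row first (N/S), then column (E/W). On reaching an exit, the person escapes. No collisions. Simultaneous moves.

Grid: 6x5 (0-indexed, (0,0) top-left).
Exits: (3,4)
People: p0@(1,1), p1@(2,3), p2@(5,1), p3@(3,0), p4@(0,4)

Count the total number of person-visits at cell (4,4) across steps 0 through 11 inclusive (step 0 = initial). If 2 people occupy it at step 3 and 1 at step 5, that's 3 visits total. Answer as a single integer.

Answer: 0

Derivation:
Step 0: p0@(1,1) p1@(2,3) p2@(5,1) p3@(3,0) p4@(0,4) -> at (4,4): 0 [-], cum=0
Step 1: p0@(2,1) p1@(3,3) p2@(4,1) p3@(3,1) p4@(1,4) -> at (4,4): 0 [-], cum=0
Step 2: p0@(3,1) p1@ESC p2@(3,1) p3@(3,2) p4@(2,4) -> at (4,4): 0 [-], cum=0
Step 3: p0@(3,2) p1@ESC p2@(3,2) p3@(3,3) p4@ESC -> at (4,4): 0 [-], cum=0
Step 4: p0@(3,3) p1@ESC p2@(3,3) p3@ESC p4@ESC -> at (4,4): 0 [-], cum=0
Step 5: p0@ESC p1@ESC p2@ESC p3@ESC p4@ESC -> at (4,4): 0 [-], cum=0
Total visits = 0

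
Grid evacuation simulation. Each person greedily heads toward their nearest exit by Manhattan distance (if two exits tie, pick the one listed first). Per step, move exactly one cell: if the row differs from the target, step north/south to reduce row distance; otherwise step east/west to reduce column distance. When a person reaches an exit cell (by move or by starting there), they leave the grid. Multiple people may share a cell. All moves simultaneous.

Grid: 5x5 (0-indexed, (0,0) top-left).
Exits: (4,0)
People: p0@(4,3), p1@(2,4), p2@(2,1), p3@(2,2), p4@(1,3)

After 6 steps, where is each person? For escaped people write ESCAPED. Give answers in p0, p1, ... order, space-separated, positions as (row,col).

Step 1: p0:(4,3)->(4,2) | p1:(2,4)->(3,4) | p2:(2,1)->(3,1) | p3:(2,2)->(3,2) | p4:(1,3)->(2,3)
Step 2: p0:(4,2)->(4,1) | p1:(3,4)->(4,4) | p2:(3,1)->(4,1) | p3:(3,2)->(4,2) | p4:(2,3)->(3,3)
Step 3: p0:(4,1)->(4,0)->EXIT | p1:(4,4)->(4,3) | p2:(4,1)->(4,0)->EXIT | p3:(4,2)->(4,1) | p4:(3,3)->(4,3)
Step 4: p0:escaped | p1:(4,3)->(4,2) | p2:escaped | p3:(4,1)->(4,0)->EXIT | p4:(4,3)->(4,2)
Step 5: p0:escaped | p1:(4,2)->(4,1) | p2:escaped | p3:escaped | p4:(4,2)->(4,1)
Step 6: p0:escaped | p1:(4,1)->(4,0)->EXIT | p2:escaped | p3:escaped | p4:(4,1)->(4,0)->EXIT

ESCAPED ESCAPED ESCAPED ESCAPED ESCAPED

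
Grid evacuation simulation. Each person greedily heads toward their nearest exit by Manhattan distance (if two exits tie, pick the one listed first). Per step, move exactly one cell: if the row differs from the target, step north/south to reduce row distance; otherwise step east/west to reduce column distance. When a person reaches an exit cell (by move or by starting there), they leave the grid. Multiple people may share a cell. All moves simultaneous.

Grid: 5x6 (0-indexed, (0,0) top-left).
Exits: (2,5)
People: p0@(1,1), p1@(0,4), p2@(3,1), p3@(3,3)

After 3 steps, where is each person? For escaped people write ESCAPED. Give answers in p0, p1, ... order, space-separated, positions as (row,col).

Step 1: p0:(1,1)->(2,1) | p1:(0,4)->(1,4) | p2:(3,1)->(2,1) | p3:(3,3)->(2,3)
Step 2: p0:(2,1)->(2,2) | p1:(1,4)->(2,4) | p2:(2,1)->(2,2) | p3:(2,3)->(2,4)
Step 3: p0:(2,2)->(2,3) | p1:(2,4)->(2,5)->EXIT | p2:(2,2)->(2,3) | p3:(2,4)->(2,5)->EXIT

(2,3) ESCAPED (2,3) ESCAPED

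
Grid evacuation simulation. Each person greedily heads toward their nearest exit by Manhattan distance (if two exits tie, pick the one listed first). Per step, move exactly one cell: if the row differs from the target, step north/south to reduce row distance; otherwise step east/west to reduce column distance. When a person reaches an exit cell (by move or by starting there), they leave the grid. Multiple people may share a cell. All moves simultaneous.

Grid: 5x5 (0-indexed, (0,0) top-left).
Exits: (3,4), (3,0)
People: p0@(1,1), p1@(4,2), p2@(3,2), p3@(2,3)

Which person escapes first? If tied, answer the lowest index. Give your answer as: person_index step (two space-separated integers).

Answer: 2 2

Derivation:
Step 1: p0:(1,1)->(2,1) | p1:(4,2)->(3,2) | p2:(3,2)->(3,3) | p3:(2,3)->(3,3)
Step 2: p0:(2,1)->(3,1) | p1:(3,2)->(3,3) | p2:(3,3)->(3,4)->EXIT | p3:(3,3)->(3,4)->EXIT
Step 3: p0:(3,1)->(3,0)->EXIT | p1:(3,3)->(3,4)->EXIT | p2:escaped | p3:escaped
Exit steps: [3, 3, 2, 2]
First to escape: p2 at step 2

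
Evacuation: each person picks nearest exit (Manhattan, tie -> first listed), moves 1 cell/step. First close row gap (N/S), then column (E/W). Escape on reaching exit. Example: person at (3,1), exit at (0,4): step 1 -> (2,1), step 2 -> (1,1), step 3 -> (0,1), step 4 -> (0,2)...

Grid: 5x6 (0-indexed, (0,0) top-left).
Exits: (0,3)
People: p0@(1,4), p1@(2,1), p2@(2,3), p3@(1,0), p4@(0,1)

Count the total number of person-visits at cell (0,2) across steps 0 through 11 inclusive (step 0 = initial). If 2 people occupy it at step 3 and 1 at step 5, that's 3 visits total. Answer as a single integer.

Step 0: p0@(1,4) p1@(2,1) p2@(2,3) p3@(1,0) p4@(0,1) -> at (0,2): 0 [-], cum=0
Step 1: p0@(0,4) p1@(1,1) p2@(1,3) p3@(0,0) p4@(0,2) -> at (0,2): 1 [p4], cum=1
Step 2: p0@ESC p1@(0,1) p2@ESC p3@(0,1) p4@ESC -> at (0,2): 0 [-], cum=1
Step 3: p0@ESC p1@(0,2) p2@ESC p3@(0,2) p4@ESC -> at (0,2): 2 [p1,p3], cum=3
Step 4: p0@ESC p1@ESC p2@ESC p3@ESC p4@ESC -> at (0,2): 0 [-], cum=3
Total visits = 3

Answer: 3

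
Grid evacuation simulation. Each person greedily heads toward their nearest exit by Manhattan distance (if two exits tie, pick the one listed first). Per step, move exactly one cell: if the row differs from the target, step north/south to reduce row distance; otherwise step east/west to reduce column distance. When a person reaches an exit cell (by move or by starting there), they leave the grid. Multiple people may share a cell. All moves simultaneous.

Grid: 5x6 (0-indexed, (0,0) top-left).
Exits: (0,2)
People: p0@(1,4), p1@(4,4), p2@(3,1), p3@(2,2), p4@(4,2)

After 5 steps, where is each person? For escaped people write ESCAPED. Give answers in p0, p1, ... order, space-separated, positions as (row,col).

Step 1: p0:(1,4)->(0,4) | p1:(4,4)->(3,4) | p2:(3,1)->(2,1) | p3:(2,2)->(1,2) | p4:(4,2)->(3,2)
Step 2: p0:(0,4)->(0,3) | p1:(3,4)->(2,4) | p2:(2,1)->(1,1) | p3:(1,2)->(0,2)->EXIT | p4:(3,2)->(2,2)
Step 3: p0:(0,3)->(0,2)->EXIT | p1:(2,4)->(1,4) | p2:(1,1)->(0,1) | p3:escaped | p4:(2,2)->(1,2)
Step 4: p0:escaped | p1:(1,4)->(0,4) | p2:(0,1)->(0,2)->EXIT | p3:escaped | p4:(1,2)->(0,2)->EXIT
Step 5: p0:escaped | p1:(0,4)->(0,3) | p2:escaped | p3:escaped | p4:escaped

ESCAPED (0,3) ESCAPED ESCAPED ESCAPED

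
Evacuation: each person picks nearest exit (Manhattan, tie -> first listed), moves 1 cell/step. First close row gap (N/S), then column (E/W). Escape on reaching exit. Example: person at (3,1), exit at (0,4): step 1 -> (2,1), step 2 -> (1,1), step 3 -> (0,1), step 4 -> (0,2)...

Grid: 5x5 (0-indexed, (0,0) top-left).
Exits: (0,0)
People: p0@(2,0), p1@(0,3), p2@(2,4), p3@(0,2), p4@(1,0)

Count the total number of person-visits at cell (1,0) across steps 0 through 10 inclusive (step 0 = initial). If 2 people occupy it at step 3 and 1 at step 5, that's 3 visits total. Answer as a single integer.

Step 0: p0@(2,0) p1@(0,3) p2@(2,4) p3@(0,2) p4@(1,0) -> at (1,0): 1 [p4], cum=1
Step 1: p0@(1,0) p1@(0,2) p2@(1,4) p3@(0,1) p4@ESC -> at (1,0): 1 [p0], cum=2
Step 2: p0@ESC p1@(0,1) p2@(0,4) p3@ESC p4@ESC -> at (1,0): 0 [-], cum=2
Step 3: p0@ESC p1@ESC p2@(0,3) p3@ESC p4@ESC -> at (1,0): 0 [-], cum=2
Step 4: p0@ESC p1@ESC p2@(0,2) p3@ESC p4@ESC -> at (1,0): 0 [-], cum=2
Step 5: p0@ESC p1@ESC p2@(0,1) p3@ESC p4@ESC -> at (1,0): 0 [-], cum=2
Step 6: p0@ESC p1@ESC p2@ESC p3@ESC p4@ESC -> at (1,0): 0 [-], cum=2
Total visits = 2

Answer: 2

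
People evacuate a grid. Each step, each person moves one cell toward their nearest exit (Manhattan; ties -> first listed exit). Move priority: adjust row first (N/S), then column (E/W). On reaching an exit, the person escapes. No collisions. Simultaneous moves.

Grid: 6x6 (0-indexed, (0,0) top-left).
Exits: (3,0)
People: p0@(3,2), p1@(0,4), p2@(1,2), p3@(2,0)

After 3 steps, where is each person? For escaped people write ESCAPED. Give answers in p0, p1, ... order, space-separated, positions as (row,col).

Step 1: p0:(3,2)->(3,1) | p1:(0,4)->(1,4) | p2:(1,2)->(2,2) | p3:(2,0)->(3,0)->EXIT
Step 2: p0:(3,1)->(3,0)->EXIT | p1:(1,4)->(2,4) | p2:(2,2)->(3,2) | p3:escaped
Step 3: p0:escaped | p1:(2,4)->(3,4) | p2:(3,2)->(3,1) | p3:escaped

ESCAPED (3,4) (3,1) ESCAPED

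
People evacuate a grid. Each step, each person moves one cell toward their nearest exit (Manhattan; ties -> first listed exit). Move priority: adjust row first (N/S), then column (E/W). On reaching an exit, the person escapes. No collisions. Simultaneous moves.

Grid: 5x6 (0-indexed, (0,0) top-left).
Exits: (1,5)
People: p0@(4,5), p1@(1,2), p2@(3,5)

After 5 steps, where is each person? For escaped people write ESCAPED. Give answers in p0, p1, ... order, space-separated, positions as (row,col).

Step 1: p0:(4,5)->(3,5) | p1:(1,2)->(1,3) | p2:(3,5)->(2,5)
Step 2: p0:(3,5)->(2,5) | p1:(1,3)->(1,4) | p2:(2,5)->(1,5)->EXIT
Step 3: p0:(2,5)->(1,5)->EXIT | p1:(1,4)->(1,5)->EXIT | p2:escaped

ESCAPED ESCAPED ESCAPED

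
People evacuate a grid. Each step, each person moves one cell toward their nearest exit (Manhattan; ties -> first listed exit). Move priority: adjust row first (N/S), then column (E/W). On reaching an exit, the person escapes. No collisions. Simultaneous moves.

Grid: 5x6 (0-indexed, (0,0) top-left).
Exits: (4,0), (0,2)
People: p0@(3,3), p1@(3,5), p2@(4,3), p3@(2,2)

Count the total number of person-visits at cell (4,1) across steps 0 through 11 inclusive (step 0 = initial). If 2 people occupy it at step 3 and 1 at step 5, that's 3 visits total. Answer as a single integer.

Step 0: p0@(3,3) p1@(3,5) p2@(4,3) p3@(2,2) -> at (4,1): 0 [-], cum=0
Step 1: p0@(4,3) p1@(4,5) p2@(4,2) p3@(1,2) -> at (4,1): 0 [-], cum=0
Step 2: p0@(4,2) p1@(4,4) p2@(4,1) p3@ESC -> at (4,1): 1 [p2], cum=1
Step 3: p0@(4,1) p1@(4,3) p2@ESC p3@ESC -> at (4,1): 1 [p0], cum=2
Step 4: p0@ESC p1@(4,2) p2@ESC p3@ESC -> at (4,1): 0 [-], cum=2
Step 5: p0@ESC p1@(4,1) p2@ESC p3@ESC -> at (4,1): 1 [p1], cum=3
Step 6: p0@ESC p1@ESC p2@ESC p3@ESC -> at (4,1): 0 [-], cum=3
Total visits = 3

Answer: 3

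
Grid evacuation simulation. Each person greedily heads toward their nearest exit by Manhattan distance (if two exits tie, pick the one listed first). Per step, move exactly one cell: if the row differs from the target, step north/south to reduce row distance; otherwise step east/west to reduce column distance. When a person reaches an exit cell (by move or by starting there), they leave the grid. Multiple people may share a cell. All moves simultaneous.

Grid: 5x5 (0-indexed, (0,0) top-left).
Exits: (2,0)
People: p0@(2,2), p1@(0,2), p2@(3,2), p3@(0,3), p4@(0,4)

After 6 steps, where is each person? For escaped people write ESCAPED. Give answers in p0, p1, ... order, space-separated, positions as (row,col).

Step 1: p0:(2,2)->(2,1) | p1:(0,2)->(1,2) | p2:(3,2)->(2,2) | p3:(0,3)->(1,3) | p4:(0,4)->(1,4)
Step 2: p0:(2,1)->(2,0)->EXIT | p1:(1,2)->(2,2) | p2:(2,2)->(2,1) | p3:(1,3)->(2,3) | p4:(1,4)->(2,4)
Step 3: p0:escaped | p1:(2,2)->(2,1) | p2:(2,1)->(2,0)->EXIT | p3:(2,3)->(2,2) | p4:(2,4)->(2,3)
Step 4: p0:escaped | p1:(2,1)->(2,0)->EXIT | p2:escaped | p3:(2,2)->(2,1) | p4:(2,3)->(2,2)
Step 5: p0:escaped | p1:escaped | p2:escaped | p3:(2,1)->(2,0)->EXIT | p4:(2,2)->(2,1)
Step 6: p0:escaped | p1:escaped | p2:escaped | p3:escaped | p4:(2,1)->(2,0)->EXIT

ESCAPED ESCAPED ESCAPED ESCAPED ESCAPED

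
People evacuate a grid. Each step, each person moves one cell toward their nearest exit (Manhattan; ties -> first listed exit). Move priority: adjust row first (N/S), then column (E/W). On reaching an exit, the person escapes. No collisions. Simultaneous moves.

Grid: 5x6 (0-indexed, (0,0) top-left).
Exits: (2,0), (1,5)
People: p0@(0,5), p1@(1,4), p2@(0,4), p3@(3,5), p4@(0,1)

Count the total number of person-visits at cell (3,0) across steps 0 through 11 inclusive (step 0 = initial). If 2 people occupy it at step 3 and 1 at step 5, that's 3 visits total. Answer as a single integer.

Step 0: p0@(0,5) p1@(1,4) p2@(0,4) p3@(3,5) p4@(0,1) -> at (3,0): 0 [-], cum=0
Step 1: p0@ESC p1@ESC p2@(1,4) p3@(2,5) p4@(1,1) -> at (3,0): 0 [-], cum=0
Step 2: p0@ESC p1@ESC p2@ESC p3@ESC p4@(2,1) -> at (3,0): 0 [-], cum=0
Step 3: p0@ESC p1@ESC p2@ESC p3@ESC p4@ESC -> at (3,0): 0 [-], cum=0
Total visits = 0

Answer: 0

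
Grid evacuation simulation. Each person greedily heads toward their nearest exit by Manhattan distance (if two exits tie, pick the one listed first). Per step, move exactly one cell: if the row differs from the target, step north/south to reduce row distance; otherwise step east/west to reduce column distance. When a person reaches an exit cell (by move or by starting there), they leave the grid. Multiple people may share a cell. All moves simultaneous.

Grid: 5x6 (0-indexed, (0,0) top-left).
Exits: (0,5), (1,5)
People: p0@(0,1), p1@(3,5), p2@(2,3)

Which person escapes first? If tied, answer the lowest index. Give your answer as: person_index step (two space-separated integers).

Answer: 1 2

Derivation:
Step 1: p0:(0,1)->(0,2) | p1:(3,5)->(2,5) | p2:(2,3)->(1,3)
Step 2: p0:(0,2)->(0,3) | p1:(2,5)->(1,5)->EXIT | p2:(1,3)->(1,4)
Step 3: p0:(0,3)->(0,4) | p1:escaped | p2:(1,4)->(1,5)->EXIT
Step 4: p0:(0,4)->(0,5)->EXIT | p1:escaped | p2:escaped
Exit steps: [4, 2, 3]
First to escape: p1 at step 2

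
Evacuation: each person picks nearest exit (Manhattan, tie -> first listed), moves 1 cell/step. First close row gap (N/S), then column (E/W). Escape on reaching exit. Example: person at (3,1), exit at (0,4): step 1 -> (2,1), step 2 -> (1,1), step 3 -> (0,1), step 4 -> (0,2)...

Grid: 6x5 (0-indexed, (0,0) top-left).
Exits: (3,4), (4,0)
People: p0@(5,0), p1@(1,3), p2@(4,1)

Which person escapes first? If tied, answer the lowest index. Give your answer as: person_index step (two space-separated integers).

Answer: 0 1

Derivation:
Step 1: p0:(5,0)->(4,0)->EXIT | p1:(1,3)->(2,3) | p2:(4,1)->(4,0)->EXIT
Step 2: p0:escaped | p1:(2,3)->(3,3) | p2:escaped
Step 3: p0:escaped | p1:(3,3)->(3,4)->EXIT | p2:escaped
Exit steps: [1, 3, 1]
First to escape: p0 at step 1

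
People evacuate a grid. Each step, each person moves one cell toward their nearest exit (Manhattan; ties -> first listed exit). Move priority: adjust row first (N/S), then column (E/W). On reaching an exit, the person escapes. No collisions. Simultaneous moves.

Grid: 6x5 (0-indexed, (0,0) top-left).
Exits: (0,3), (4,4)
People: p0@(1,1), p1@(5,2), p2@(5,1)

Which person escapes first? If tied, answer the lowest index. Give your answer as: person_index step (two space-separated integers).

Step 1: p0:(1,1)->(0,1) | p1:(5,2)->(4,2) | p2:(5,1)->(4,1)
Step 2: p0:(0,1)->(0,2) | p1:(4,2)->(4,3) | p2:(4,1)->(4,2)
Step 3: p0:(0,2)->(0,3)->EXIT | p1:(4,3)->(4,4)->EXIT | p2:(4,2)->(4,3)
Step 4: p0:escaped | p1:escaped | p2:(4,3)->(4,4)->EXIT
Exit steps: [3, 3, 4]
First to escape: p0 at step 3

Answer: 0 3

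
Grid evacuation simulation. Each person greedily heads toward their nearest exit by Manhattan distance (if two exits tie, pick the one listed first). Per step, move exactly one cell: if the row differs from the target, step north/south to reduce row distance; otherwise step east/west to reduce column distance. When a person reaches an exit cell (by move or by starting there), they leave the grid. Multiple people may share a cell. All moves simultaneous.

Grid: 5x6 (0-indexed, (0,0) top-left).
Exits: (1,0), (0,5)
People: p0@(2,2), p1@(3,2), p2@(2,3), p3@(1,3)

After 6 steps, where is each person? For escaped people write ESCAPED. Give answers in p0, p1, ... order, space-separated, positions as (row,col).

Step 1: p0:(2,2)->(1,2) | p1:(3,2)->(2,2) | p2:(2,3)->(1,3) | p3:(1,3)->(1,2)
Step 2: p0:(1,2)->(1,1) | p1:(2,2)->(1,2) | p2:(1,3)->(1,2) | p3:(1,2)->(1,1)
Step 3: p0:(1,1)->(1,0)->EXIT | p1:(1,2)->(1,1) | p2:(1,2)->(1,1) | p3:(1,1)->(1,0)->EXIT
Step 4: p0:escaped | p1:(1,1)->(1,0)->EXIT | p2:(1,1)->(1,0)->EXIT | p3:escaped

ESCAPED ESCAPED ESCAPED ESCAPED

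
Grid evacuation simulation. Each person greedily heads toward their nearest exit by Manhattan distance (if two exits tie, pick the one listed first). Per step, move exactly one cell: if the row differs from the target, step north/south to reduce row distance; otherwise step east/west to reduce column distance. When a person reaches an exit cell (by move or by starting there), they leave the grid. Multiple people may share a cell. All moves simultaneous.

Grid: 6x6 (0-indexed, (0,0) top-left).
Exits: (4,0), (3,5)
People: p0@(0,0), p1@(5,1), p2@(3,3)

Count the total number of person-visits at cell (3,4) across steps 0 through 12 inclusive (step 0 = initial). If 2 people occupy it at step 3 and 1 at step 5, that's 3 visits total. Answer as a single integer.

Step 0: p0@(0,0) p1@(5,1) p2@(3,3) -> at (3,4): 0 [-], cum=0
Step 1: p0@(1,0) p1@(4,1) p2@(3,4) -> at (3,4): 1 [p2], cum=1
Step 2: p0@(2,0) p1@ESC p2@ESC -> at (3,4): 0 [-], cum=1
Step 3: p0@(3,0) p1@ESC p2@ESC -> at (3,4): 0 [-], cum=1
Step 4: p0@ESC p1@ESC p2@ESC -> at (3,4): 0 [-], cum=1
Total visits = 1

Answer: 1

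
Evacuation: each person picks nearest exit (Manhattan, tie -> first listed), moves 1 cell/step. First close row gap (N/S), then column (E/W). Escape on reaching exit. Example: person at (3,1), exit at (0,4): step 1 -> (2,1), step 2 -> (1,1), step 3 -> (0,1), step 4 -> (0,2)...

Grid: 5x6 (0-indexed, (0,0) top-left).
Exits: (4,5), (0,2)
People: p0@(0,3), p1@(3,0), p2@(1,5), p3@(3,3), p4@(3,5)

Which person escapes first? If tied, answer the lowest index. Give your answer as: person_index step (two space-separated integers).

Step 1: p0:(0,3)->(0,2)->EXIT | p1:(3,0)->(2,0) | p2:(1,5)->(2,5) | p3:(3,3)->(4,3) | p4:(3,5)->(4,5)->EXIT
Step 2: p0:escaped | p1:(2,0)->(1,0) | p2:(2,5)->(3,5) | p3:(4,3)->(4,4) | p4:escaped
Step 3: p0:escaped | p1:(1,0)->(0,0) | p2:(3,5)->(4,5)->EXIT | p3:(4,4)->(4,5)->EXIT | p4:escaped
Step 4: p0:escaped | p1:(0,0)->(0,1) | p2:escaped | p3:escaped | p4:escaped
Step 5: p0:escaped | p1:(0,1)->(0,2)->EXIT | p2:escaped | p3:escaped | p4:escaped
Exit steps: [1, 5, 3, 3, 1]
First to escape: p0 at step 1

Answer: 0 1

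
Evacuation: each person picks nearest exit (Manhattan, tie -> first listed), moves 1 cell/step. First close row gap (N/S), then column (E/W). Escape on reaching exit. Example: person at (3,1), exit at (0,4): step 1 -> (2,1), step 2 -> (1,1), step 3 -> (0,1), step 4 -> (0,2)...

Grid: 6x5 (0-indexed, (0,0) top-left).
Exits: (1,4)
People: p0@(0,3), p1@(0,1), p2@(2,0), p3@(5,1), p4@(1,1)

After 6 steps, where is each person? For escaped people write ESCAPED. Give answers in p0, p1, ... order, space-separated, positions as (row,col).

Step 1: p0:(0,3)->(1,3) | p1:(0,1)->(1,1) | p2:(2,0)->(1,0) | p3:(5,1)->(4,1) | p4:(1,1)->(1,2)
Step 2: p0:(1,3)->(1,4)->EXIT | p1:(1,1)->(1,2) | p2:(1,0)->(1,1) | p3:(4,1)->(3,1) | p4:(1,2)->(1,3)
Step 3: p0:escaped | p1:(1,2)->(1,3) | p2:(1,1)->(1,2) | p3:(3,1)->(2,1) | p4:(1,3)->(1,4)->EXIT
Step 4: p0:escaped | p1:(1,3)->(1,4)->EXIT | p2:(1,2)->(1,3) | p3:(2,1)->(1,1) | p4:escaped
Step 5: p0:escaped | p1:escaped | p2:(1,3)->(1,4)->EXIT | p3:(1,1)->(1,2) | p4:escaped
Step 6: p0:escaped | p1:escaped | p2:escaped | p3:(1,2)->(1,3) | p4:escaped

ESCAPED ESCAPED ESCAPED (1,3) ESCAPED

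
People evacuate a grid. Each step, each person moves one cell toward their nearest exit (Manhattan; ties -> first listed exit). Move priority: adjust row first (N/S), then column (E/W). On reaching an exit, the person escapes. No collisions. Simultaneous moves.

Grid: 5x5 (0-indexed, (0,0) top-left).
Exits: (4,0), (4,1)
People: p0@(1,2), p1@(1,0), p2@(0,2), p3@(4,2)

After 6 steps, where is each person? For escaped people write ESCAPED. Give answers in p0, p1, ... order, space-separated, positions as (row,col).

Step 1: p0:(1,2)->(2,2) | p1:(1,0)->(2,0) | p2:(0,2)->(1,2) | p3:(4,2)->(4,1)->EXIT
Step 2: p0:(2,2)->(3,2) | p1:(2,0)->(3,0) | p2:(1,2)->(2,2) | p3:escaped
Step 3: p0:(3,2)->(4,2) | p1:(3,0)->(4,0)->EXIT | p2:(2,2)->(3,2) | p3:escaped
Step 4: p0:(4,2)->(4,1)->EXIT | p1:escaped | p2:(3,2)->(4,2) | p3:escaped
Step 5: p0:escaped | p1:escaped | p2:(4,2)->(4,1)->EXIT | p3:escaped

ESCAPED ESCAPED ESCAPED ESCAPED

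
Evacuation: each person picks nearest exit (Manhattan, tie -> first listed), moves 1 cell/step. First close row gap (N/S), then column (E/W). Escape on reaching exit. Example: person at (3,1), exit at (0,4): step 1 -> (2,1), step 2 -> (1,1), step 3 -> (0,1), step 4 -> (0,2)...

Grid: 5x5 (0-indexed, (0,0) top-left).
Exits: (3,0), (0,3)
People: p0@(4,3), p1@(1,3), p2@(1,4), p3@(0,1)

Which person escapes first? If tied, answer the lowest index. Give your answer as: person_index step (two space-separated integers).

Step 1: p0:(4,3)->(3,3) | p1:(1,3)->(0,3)->EXIT | p2:(1,4)->(0,4) | p3:(0,1)->(0,2)
Step 2: p0:(3,3)->(3,2) | p1:escaped | p2:(0,4)->(0,3)->EXIT | p3:(0,2)->(0,3)->EXIT
Step 3: p0:(3,2)->(3,1) | p1:escaped | p2:escaped | p3:escaped
Step 4: p0:(3,1)->(3,0)->EXIT | p1:escaped | p2:escaped | p3:escaped
Exit steps: [4, 1, 2, 2]
First to escape: p1 at step 1

Answer: 1 1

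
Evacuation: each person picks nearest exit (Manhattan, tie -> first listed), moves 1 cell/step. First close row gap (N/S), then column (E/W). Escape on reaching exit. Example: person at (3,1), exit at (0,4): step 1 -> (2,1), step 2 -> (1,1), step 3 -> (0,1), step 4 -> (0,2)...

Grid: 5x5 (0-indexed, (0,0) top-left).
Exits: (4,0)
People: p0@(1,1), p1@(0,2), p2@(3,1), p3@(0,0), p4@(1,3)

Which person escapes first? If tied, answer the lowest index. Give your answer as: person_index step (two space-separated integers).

Step 1: p0:(1,1)->(2,1) | p1:(0,2)->(1,2) | p2:(3,1)->(4,1) | p3:(0,0)->(1,0) | p4:(1,3)->(2,3)
Step 2: p0:(2,1)->(3,1) | p1:(1,2)->(2,2) | p2:(4,1)->(4,0)->EXIT | p3:(1,0)->(2,0) | p4:(2,3)->(3,3)
Step 3: p0:(3,1)->(4,1) | p1:(2,2)->(3,2) | p2:escaped | p3:(2,0)->(3,0) | p4:(3,3)->(4,3)
Step 4: p0:(4,1)->(4,0)->EXIT | p1:(3,2)->(4,2) | p2:escaped | p3:(3,0)->(4,0)->EXIT | p4:(4,3)->(4,2)
Step 5: p0:escaped | p1:(4,2)->(4,1) | p2:escaped | p3:escaped | p4:(4,2)->(4,1)
Step 6: p0:escaped | p1:(4,1)->(4,0)->EXIT | p2:escaped | p3:escaped | p4:(4,1)->(4,0)->EXIT
Exit steps: [4, 6, 2, 4, 6]
First to escape: p2 at step 2

Answer: 2 2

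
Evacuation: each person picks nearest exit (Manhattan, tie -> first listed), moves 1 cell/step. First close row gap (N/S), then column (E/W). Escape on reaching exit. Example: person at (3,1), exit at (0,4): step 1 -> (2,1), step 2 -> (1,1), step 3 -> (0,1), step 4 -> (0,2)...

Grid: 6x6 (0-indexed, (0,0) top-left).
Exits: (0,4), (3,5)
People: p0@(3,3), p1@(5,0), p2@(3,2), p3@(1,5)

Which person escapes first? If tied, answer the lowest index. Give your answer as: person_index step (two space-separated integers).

Step 1: p0:(3,3)->(3,4) | p1:(5,0)->(4,0) | p2:(3,2)->(3,3) | p3:(1,5)->(0,5)
Step 2: p0:(3,4)->(3,5)->EXIT | p1:(4,0)->(3,0) | p2:(3,3)->(3,4) | p3:(0,5)->(0,4)->EXIT
Step 3: p0:escaped | p1:(3,0)->(3,1) | p2:(3,4)->(3,5)->EXIT | p3:escaped
Step 4: p0:escaped | p1:(3,1)->(3,2) | p2:escaped | p3:escaped
Step 5: p0:escaped | p1:(3,2)->(3,3) | p2:escaped | p3:escaped
Step 6: p0:escaped | p1:(3,3)->(3,4) | p2:escaped | p3:escaped
Step 7: p0:escaped | p1:(3,4)->(3,5)->EXIT | p2:escaped | p3:escaped
Exit steps: [2, 7, 3, 2]
First to escape: p0 at step 2

Answer: 0 2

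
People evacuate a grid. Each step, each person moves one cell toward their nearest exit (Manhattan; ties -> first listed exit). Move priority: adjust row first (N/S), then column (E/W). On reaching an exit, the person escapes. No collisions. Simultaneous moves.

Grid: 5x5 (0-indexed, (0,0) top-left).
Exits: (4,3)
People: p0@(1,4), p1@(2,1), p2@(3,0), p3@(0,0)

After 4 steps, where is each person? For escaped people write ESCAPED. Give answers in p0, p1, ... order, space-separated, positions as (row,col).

Step 1: p0:(1,4)->(2,4) | p1:(2,1)->(3,1) | p2:(3,0)->(4,0) | p3:(0,0)->(1,0)
Step 2: p0:(2,4)->(3,4) | p1:(3,1)->(4,1) | p2:(4,0)->(4,1) | p3:(1,0)->(2,0)
Step 3: p0:(3,4)->(4,4) | p1:(4,1)->(4,2) | p2:(4,1)->(4,2) | p3:(2,0)->(3,0)
Step 4: p0:(4,4)->(4,3)->EXIT | p1:(4,2)->(4,3)->EXIT | p2:(4,2)->(4,3)->EXIT | p3:(3,0)->(4,0)

ESCAPED ESCAPED ESCAPED (4,0)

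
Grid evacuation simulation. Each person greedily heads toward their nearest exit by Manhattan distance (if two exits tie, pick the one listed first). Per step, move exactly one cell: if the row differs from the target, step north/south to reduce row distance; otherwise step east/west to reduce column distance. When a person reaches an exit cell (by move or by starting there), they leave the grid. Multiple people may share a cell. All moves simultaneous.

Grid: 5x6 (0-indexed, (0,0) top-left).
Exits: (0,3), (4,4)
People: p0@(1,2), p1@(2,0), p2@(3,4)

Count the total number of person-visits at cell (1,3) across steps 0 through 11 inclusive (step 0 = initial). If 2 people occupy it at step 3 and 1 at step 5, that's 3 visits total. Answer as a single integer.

Answer: 0

Derivation:
Step 0: p0@(1,2) p1@(2,0) p2@(3,4) -> at (1,3): 0 [-], cum=0
Step 1: p0@(0,2) p1@(1,0) p2@ESC -> at (1,3): 0 [-], cum=0
Step 2: p0@ESC p1@(0,0) p2@ESC -> at (1,3): 0 [-], cum=0
Step 3: p0@ESC p1@(0,1) p2@ESC -> at (1,3): 0 [-], cum=0
Step 4: p0@ESC p1@(0,2) p2@ESC -> at (1,3): 0 [-], cum=0
Step 5: p0@ESC p1@ESC p2@ESC -> at (1,3): 0 [-], cum=0
Total visits = 0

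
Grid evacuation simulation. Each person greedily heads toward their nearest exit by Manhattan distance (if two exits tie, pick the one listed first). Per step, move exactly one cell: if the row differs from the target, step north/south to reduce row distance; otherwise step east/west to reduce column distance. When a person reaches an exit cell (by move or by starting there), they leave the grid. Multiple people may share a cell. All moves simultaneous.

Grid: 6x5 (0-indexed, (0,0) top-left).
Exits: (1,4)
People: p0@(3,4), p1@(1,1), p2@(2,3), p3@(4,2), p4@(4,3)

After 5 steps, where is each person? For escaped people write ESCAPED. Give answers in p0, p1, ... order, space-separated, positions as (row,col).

Step 1: p0:(3,4)->(2,4) | p1:(1,1)->(1,2) | p2:(2,3)->(1,3) | p3:(4,2)->(3,2) | p4:(4,3)->(3,3)
Step 2: p0:(2,4)->(1,4)->EXIT | p1:(1,2)->(1,3) | p2:(1,3)->(1,4)->EXIT | p3:(3,2)->(2,2) | p4:(3,3)->(2,3)
Step 3: p0:escaped | p1:(1,3)->(1,4)->EXIT | p2:escaped | p3:(2,2)->(1,2) | p4:(2,3)->(1,3)
Step 4: p0:escaped | p1:escaped | p2:escaped | p3:(1,2)->(1,3) | p4:(1,3)->(1,4)->EXIT
Step 5: p0:escaped | p1:escaped | p2:escaped | p3:(1,3)->(1,4)->EXIT | p4:escaped

ESCAPED ESCAPED ESCAPED ESCAPED ESCAPED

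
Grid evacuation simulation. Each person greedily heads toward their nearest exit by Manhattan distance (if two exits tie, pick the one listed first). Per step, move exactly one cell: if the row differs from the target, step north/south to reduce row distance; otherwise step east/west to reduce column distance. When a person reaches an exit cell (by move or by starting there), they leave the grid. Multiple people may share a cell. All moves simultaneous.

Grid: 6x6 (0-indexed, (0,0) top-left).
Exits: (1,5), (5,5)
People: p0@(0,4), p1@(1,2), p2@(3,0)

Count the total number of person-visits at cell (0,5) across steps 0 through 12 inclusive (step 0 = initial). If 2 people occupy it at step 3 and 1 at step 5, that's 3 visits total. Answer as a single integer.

Step 0: p0@(0,4) p1@(1,2) p2@(3,0) -> at (0,5): 0 [-], cum=0
Step 1: p0@(1,4) p1@(1,3) p2@(2,0) -> at (0,5): 0 [-], cum=0
Step 2: p0@ESC p1@(1,4) p2@(1,0) -> at (0,5): 0 [-], cum=0
Step 3: p0@ESC p1@ESC p2@(1,1) -> at (0,5): 0 [-], cum=0
Step 4: p0@ESC p1@ESC p2@(1,2) -> at (0,5): 0 [-], cum=0
Step 5: p0@ESC p1@ESC p2@(1,3) -> at (0,5): 0 [-], cum=0
Step 6: p0@ESC p1@ESC p2@(1,4) -> at (0,5): 0 [-], cum=0
Step 7: p0@ESC p1@ESC p2@ESC -> at (0,5): 0 [-], cum=0
Total visits = 0

Answer: 0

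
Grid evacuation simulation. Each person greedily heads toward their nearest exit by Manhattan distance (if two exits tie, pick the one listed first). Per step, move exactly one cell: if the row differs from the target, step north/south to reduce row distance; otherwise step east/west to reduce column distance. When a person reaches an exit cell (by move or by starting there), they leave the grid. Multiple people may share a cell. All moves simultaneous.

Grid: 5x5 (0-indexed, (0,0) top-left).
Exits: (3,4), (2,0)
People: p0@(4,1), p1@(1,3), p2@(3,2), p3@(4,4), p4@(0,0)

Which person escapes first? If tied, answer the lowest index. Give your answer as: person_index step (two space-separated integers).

Answer: 3 1

Derivation:
Step 1: p0:(4,1)->(3,1) | p1:(1,3)->(2,3) | p2:(3,2)->(3,3) | p3:(4,4)->(3,4)->EXIT | p4:(0,0)->(1,0)
Step 2: p0:(3,1)->(2,1) | p1:(2,3)->(3,3) | p2:(3,3)->(3,4)->EXIT | p3:escaped | p4:(1,0)->(2,0)->EXIT
Step 3: p0:(2,1)->(2,0)->EXIT | p1:(3,3)->(3,4)->EXIT | p2:escaped | p3:escaped | p4:escaped
Exit steps: [3, 3, 2, 1, 2]
First to escape: p3 at step 1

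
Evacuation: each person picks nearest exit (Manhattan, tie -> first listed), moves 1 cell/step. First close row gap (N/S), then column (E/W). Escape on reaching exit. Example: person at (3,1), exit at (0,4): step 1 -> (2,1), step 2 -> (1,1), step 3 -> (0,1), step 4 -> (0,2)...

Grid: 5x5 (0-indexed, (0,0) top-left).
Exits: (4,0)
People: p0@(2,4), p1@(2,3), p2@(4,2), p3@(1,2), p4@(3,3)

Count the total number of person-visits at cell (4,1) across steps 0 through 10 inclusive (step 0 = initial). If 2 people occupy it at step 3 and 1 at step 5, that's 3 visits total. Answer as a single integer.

Step 0: p0@(2,4) p1@(2,3) p2@(4,2) p3@(1,2) p4@(3,3) -> at (4,1): 0 [-], cum=0
Step 1: p0@(3,4) p1@(3,3) p2@(4,1) p3@(2,2) p4@(4,3) -> at (4,1): 1 [p2], cum=1
Step 2: p0@(4,4) p1@(4,3) p2@ESC p3@(3,2) p4@(4,2) -> at (4,1): 0 [-], cum=1
Step 3: p0@(4,3) p1@(4,2) p2@ESC p3@(4,2) p4@(4,1) -> at (4,1): 1 [p4], cum=2
Step 4: p0@(4,2) p1@(4,1) p2@ESC p3@(4,1) p4@ESC -> at (4,1): 2 [p1,p3], cum=4
Step 5: p0@(4,1) p1@ESC p2@ESC p3@ESC p4@ESC -> at (4,1): 1 [p0], cum=5
Step 6: p0@ESC p1@ESC p2@ESC p3@ESC p4@ESC -> at (4,1): 0 [-], cum=5
Total visits = 5

Answer: 5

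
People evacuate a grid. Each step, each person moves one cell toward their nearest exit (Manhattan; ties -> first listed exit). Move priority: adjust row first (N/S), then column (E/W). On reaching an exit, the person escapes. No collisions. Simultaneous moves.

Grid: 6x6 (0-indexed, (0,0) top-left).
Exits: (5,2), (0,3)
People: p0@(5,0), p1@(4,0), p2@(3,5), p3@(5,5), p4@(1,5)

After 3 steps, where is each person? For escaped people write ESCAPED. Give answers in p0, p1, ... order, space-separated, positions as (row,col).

Step 1: p0:(5,0)->(5,1) | p1:(4,0)->(5,0) | p2:(3,5)->(4,5) | p3:(5,5)->(5,4) | p4:(1,5)->(0,5)
Step 2: p0:(5,1)->(5,2)->EXIT | p1:(5,0)->(5,1) | p2:(4,5)->(5,5) | p3:(5,4)->(5,3) | p4:(0,5)->(0,4)
Step 3: p0:escaped | p1:(5,1)->(5,2)->EXIT | p2:(5,5)->(5,4) | p3:(5,3)->(5,2)->EXIT | p4:(0,4)->(0,3)->EXIT

ESCAPED ESCAPED (5,4) ESCAPED ESCAPED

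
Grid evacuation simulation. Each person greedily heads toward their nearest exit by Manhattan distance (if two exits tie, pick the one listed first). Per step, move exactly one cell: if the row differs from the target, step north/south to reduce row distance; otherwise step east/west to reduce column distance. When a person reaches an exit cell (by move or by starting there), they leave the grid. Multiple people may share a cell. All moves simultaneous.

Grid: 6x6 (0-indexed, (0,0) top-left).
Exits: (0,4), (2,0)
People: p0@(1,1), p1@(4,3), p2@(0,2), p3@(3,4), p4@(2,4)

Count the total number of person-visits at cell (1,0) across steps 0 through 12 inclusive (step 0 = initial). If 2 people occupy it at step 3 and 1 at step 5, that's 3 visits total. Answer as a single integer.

Step 0: p0@(1,1) p1@(4,3) p2@(0,2) p3@(3,4) p4@(2,4) -> at (1,0): 0 [-], cum=0
Step 1: p0@(2,1) p1@(3,3) p2@(0,3) p3@(2,4) p4@(1,4) -> at (1,0): 0 [-], cum=0
Step 2: p0@ESC p1@(2,3) p2@ESC p3@(1,4) p4@ESC -> at (1,0): 0 [-], cum=0
Step 3: p0@ESC p1@(1,3) p2@ESC p3@ESC p4@ESC -> at (1,0): 0 [-], cum=0
Step 4: p0@ESC p1@(0,3) p2@ESC p3@ESC p4@ESC -> at (1,0): 0 [-], cum=0
Step 5: p0@ESC p1@ESC p2@ESC p3@ESC p4@ESC -> at (1,0): 0 [-], cum=0
Total visits = 0

Answer: 0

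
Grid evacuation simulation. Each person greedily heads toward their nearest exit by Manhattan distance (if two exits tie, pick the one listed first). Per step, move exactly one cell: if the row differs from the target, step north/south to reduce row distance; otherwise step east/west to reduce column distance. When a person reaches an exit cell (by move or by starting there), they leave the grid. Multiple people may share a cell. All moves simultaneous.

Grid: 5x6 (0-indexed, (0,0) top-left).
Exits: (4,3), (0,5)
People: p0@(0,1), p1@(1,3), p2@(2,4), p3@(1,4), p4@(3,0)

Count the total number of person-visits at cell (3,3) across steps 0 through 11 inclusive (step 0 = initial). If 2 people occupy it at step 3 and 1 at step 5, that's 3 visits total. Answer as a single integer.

Step 0: p0@(0,1) p1@(1,3) p2@(2,4) p3@(1,4) p4@(3,0) -> at (3,3): 0 [-], cum=0
Step 1: p0@(0,2) p1@(2,3) p2@(3,4) p3@(0,4) p4@(4,0) -> at (3,3): 0 [-], cum=0
Step 2: p0@(0,3) p1@(3,3) p2@(4,4) p3@ESC p4@(4,1) -> at (3,3): 1 [p1], cum=1
Step 3: p0@(0,4) p1@ESC p2@ESC p3@ESC p4@(4,2) -> at (3,3): 0 [-], cum=1
Step 4: p0@ESC p1@ESC p2@ESC p3@ESC p4@ESC -> at (3,3): 0 [-], cum=1
Total visits = 1

Answer: 1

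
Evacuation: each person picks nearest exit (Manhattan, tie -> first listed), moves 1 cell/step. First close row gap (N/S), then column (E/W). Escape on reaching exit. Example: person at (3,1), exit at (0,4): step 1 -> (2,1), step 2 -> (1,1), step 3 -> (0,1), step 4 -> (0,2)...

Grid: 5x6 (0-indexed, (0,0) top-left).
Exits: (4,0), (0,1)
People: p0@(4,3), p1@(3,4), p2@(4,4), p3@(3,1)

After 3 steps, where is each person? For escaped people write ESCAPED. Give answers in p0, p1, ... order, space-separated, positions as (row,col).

Step 1: p0:(4,3)->(4,2) | p1:(3,4)->(4,4) | p2:(4,4)->(4,3) | p3:(3,1)->(4,1)
Step 2: p0:(4,2)->(4,1) | p1:(4,4)->(4,3) | p2:(4,3)->(4,2) | p3:(4,1)->(4,0)->EXIT
Step 3: p0:(4,1)->(4,0)->EXIT | p1:(4,3)->(4,2) | p2:(4,2)->(4,1) | p3:escaped

ESCAPED (4,2) (4,1) ESCAPED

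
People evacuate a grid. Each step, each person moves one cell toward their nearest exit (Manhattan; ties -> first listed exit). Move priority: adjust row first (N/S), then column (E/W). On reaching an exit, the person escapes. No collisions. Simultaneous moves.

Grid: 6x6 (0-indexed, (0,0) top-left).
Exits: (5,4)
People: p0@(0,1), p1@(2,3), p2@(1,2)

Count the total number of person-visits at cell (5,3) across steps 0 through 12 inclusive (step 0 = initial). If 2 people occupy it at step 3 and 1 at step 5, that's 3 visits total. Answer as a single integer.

Step 0: p0@(0,1) p1@(2,3) p2@(1,2) -> at (5,3): 0 [-], cum=0
Step 1: p0@(1,1) p1@(3,3) p2@(2,2) -> at (5,3): 0 [-], cum=0
Step 2: p0@(2,1) p1@(4,3) p2@(3,2) -> at (5,3): 0 [-], cum=0
Step 3: p0@(3,1) p1@(5,3) p2@(4,2) -> at (5,3): 1 [p1], cum=1
Step 4: p0@(4,1) p1@ESC p2@(5,2) -> at (5,3): 0 [-], cum=1
Step 5: p0@(5,1) p1@ESC p2@(5,3) -> at (5,3): 1 [p2], cum=2
Step 6: p0@(5,2) p1@ESC p2@ESC -> at (5,3): 0 [-], cum=2
Step 7: p0@(5,3) p1@ESC p2@ESC -> at (5,3): 1 [p0], cum=3
Step 8: p0@ESC p1@ESC p2@ESC -> at (5,3): 0 [-], cum=3
Total visits = 3

Answer: 3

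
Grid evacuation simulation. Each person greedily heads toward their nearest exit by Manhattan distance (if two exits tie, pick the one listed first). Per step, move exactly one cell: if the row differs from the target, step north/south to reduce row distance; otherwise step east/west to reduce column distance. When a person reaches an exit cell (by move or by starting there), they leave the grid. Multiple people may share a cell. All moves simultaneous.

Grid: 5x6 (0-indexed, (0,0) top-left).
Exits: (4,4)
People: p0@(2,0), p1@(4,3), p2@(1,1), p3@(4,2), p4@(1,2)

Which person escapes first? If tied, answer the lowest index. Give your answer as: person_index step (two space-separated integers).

Step 1: p0:(2,0)->(3,0) | p1:(4,3)->(4,4)->EXIT | p2:(1,1)->(2,1) | p3:(4,2)->(4,3) | p4:(1,2)->(2,2)
Step 2: p0:(3,0)->(4,0) | p1:escaped | p2:(2,1)->(3,1) | p3:(4,3)->(4,4)->EXIT | p4:(2,2)->(3,2)
Step 3: p0:(4,0)->(4,1) | p1:escaped | p2:(3,1)->(4,1) | p3:escaped | p4:(3,2)->(4,2)
Step 4: p0:(4,1)->(4,2) | p1:escaped | p2:(4,1)->(4,2) | p3:escaped | p4:(4,2)->(4,3)
Step 5: p0:(4,2)->(4,3) | p1:escaped | p2:(4,2)->(4,3) | p3:escaped | p4:(4,3)->(4,4)->EXIT
Step 6: p0:(4,3)->(4,4)->EXIT | p1:escaped | p2:(4,3)->(4,4)->EXIT | p3:escaped | p4:escaped
Exit steps: [6, 1, 6, 2, 5]
First to escape: p1 at step 1

Answer: 1 1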